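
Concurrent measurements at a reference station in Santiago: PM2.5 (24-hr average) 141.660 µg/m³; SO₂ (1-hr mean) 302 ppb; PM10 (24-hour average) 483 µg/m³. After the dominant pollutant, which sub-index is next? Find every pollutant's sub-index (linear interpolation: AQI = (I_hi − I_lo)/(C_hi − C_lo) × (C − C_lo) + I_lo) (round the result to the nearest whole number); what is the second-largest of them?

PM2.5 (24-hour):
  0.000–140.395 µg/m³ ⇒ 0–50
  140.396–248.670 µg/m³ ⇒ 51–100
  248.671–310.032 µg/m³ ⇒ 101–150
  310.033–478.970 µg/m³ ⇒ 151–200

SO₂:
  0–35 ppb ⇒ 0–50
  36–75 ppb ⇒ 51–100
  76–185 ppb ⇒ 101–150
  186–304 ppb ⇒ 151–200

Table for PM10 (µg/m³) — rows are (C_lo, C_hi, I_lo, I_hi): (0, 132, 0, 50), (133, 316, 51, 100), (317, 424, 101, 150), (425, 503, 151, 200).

PM2.5: row 140.396–248.670 (AQI 51–100). (100−51)·(141.660−140.396)/(248.670−140.396) + 51 = 49·1.264/108.274 + 51 ≈ 51.57 → 52.
SO₂: row 186–304 (AQI 151–200). (200−151)·(302−186)/(304−186) + 151 = 49·116/118 + 151 ≈ 199.17 → 199.
PM10: row 425–503 (AQI 151–200). (200−151)·(483−425)/(503−425) + 151 = 49·58/78 + 151 ≈ 187.44 → 187.
Sub-indices: PM2.5→52, SO₂→199, PM10→187. Ranked high→low: 199, 187, 52. Second-highest sub-index = 187.

187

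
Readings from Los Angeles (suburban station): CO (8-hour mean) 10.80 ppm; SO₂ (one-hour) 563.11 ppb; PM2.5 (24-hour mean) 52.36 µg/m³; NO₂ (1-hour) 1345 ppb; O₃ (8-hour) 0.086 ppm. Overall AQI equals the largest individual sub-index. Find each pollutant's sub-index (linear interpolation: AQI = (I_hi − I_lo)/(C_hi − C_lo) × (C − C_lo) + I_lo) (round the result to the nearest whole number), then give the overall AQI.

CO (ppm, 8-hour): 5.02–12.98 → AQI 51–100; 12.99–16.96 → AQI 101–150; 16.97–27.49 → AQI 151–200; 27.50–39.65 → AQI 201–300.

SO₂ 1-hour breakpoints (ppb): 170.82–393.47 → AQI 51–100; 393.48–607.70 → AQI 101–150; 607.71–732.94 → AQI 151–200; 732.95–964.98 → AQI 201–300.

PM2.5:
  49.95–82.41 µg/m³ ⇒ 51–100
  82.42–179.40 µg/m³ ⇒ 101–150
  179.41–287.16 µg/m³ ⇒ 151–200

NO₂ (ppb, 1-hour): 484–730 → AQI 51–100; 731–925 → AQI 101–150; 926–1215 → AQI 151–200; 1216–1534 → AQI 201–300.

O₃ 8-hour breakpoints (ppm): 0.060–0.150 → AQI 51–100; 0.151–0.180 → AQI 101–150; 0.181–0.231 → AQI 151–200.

241

CO 10.80: bracket 5.02–12.98 → index 51–100; slope 49/7.96, offset 5.78.
AQI = 51 + 49/7.96·5.78 ≈ 86.58 ⇒ 87.
SO₂ 563.11: bracket 393.48–607.70 → index 101–150; slope 49/214.22, offset 169.63.
AQI = 101 + 49/214.22·169.63 ≈ 139.80 ⇒ 140.
PM2.5 52.36: bracket 49.95–82.41 → index 51–100; slope 49/32.46, offset 2.41.
AQI = 51 + 49/32.46·2.41 ≈ 54.64 ⇒ 55.
NO₂ 1345: bracket 1216–1534 → index 201–300; slope 99/318, offset 129.
AQI = 201 + 99/318·129 ≈ 241.16 ⇒ 241.
O₃: 0.086 ∈ [0.060, 0.150] ↔ index [51, 100].
51 + (0.086−0.060)·(100−51)/(0.150−0.060) = 51 + 0.026·49/0.090 ≈ 65.16, so AQI = 65.
Sub-indices: CO→87, SO₂→140, PM2.5→55, NO₂→241, O₃→65. Overall AQI = max = 241; dominant pollutant is NO₂.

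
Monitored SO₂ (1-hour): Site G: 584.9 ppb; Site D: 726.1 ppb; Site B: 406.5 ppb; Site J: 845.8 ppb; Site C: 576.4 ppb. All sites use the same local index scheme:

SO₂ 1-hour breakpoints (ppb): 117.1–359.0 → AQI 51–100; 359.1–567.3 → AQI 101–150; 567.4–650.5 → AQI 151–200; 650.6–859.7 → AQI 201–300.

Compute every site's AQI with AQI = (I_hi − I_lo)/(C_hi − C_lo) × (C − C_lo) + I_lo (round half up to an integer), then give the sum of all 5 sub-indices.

959

Site G 584.9: bracket 567.4–650.5 → index 151–200; slope 49/83.1, offset 17.5.
AQI = 151 + 49/83.1·17.5 ≈ 161.32 ⇒ 161.
Site D: 726.1 lies in 650.6–859.7, so I_lo=201, I_hi=300, C_lo=650.6, C_hi=859.7.
(300−201)/(859.7−650.6) × (726.1−650.6) + 201 = 99/209.1 × 75.5 + 201 ≈ 236.75 → 237.
Site B: 406.5 ∈ [359.1, 567.3] ↔ index [101, 150].
101 + (406.5−359.1)·(150−101)/(567.3−359.1) = 101 + 47.4·49/208.2 ≈ 112.16, so AQI = 112.
Site J: 845.8 lies in 650.6–859.7, so I_lo=201, I_hi=300, C_lo=650.6, C_hi=859.7.
(300−201)/(859.7−650.6) × (845.8−650.6) + 201 = 99/209.1 × 195.2 + 201 ≈ 293.42 → 293.
Site C 576.4: bracket 567.4–650.5 → index 151–200; slope 49/83.1, offset 9.0.
AQI = 151 + 49/83.1·9.0 ≈ 156.31 ⇒ 156.
AQIs: Site G=161, Site D=237, Site B=112, Site J=293, Site C=156. Sum = 161 + 237 + 112 + 293 + 156 = 959.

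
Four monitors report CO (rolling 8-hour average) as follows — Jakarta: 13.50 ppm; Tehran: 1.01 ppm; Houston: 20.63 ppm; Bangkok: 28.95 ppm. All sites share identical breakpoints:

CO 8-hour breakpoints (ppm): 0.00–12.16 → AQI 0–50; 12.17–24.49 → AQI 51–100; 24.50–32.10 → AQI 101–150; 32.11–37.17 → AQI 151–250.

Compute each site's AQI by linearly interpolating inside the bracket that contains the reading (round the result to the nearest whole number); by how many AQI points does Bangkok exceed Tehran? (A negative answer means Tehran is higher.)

Jakarta: row 12.17–24.49 (AQI 51–100). (100−51)·(13.50−12.17)/(24.49−12.17) + 51 = 49·1.33/12.32 + 51 ≈ 56.29 → 56.
Tehran: row 0.00–12.16 (AQI 0–50). (50−0)·(1.01−0.00)/(12.16−0.00) + 0 = 50·1.01/12.16 + 0 ≈ 4.15 → 4.
Houston: 20.63 ∈ [12.17, 24.49] ↔ index [51, 100].
51 + (20.63−12.17)·(100−51)/(24.49−12.17) = 51 + 8.46·49/12.32 ≈ 84.65, so AQI = 85.
Bangkok: 28.95 ∈ [24.50, 32.10] ↔ index [101, 150].
101 + (28.95−24.50)·(150−101)/(32.10−24.50) = 101 + 4.45·49/7.60 ≈ 129.69, so AQI = 130.
AQIs: Jakarta=56, Tehran=4, Houston=85, Bangkok=130. Bangkok (130) − Tehran (4) = 126.

126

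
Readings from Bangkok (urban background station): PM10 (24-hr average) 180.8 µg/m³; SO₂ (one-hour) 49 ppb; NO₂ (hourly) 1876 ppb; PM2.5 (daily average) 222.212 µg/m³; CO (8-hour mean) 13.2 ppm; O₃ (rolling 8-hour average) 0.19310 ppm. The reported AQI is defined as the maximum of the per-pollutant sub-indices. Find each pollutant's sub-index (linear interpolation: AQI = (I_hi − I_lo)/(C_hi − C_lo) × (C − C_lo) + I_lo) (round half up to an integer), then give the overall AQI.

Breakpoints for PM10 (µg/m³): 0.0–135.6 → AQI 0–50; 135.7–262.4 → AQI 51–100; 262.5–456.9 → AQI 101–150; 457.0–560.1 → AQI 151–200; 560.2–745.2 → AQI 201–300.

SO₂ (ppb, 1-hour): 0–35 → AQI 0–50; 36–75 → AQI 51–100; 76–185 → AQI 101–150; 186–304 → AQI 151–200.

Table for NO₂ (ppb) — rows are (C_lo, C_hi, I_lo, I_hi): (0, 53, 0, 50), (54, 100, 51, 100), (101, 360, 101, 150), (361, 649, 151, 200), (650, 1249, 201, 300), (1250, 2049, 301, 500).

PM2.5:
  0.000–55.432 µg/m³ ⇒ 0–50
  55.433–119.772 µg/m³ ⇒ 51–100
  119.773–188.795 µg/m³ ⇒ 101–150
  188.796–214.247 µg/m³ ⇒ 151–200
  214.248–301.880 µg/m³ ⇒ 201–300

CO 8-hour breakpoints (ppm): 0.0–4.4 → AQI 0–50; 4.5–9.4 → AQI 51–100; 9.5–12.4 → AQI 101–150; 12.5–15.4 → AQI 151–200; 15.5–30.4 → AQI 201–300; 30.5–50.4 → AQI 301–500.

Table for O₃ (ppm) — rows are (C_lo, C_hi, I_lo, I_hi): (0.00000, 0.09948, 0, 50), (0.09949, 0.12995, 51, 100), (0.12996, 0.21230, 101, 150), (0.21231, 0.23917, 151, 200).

PM10 180.8: bracket 135.7–262.4 → index 51–100; slope 49/126.7, offset 45.1.
AQI = 51 + 49/126.7·45.1 ≈ 68.44 ⇒ 68.
SO₂: 49 lies in 36–75, so I_lo=51, I_hi=100, C_lo=36, C_hi=75.
(100−51)/(75−36) × (49−36) + 51 = 49/39 × 13 + 51 ≈ 67.33 → 67.
NO₂: row 1250–2049 (AQI 301–500). (500−301)·(1876−1250)/(2049−1250) + 301 = 199·626/799 + 301 ≈ 456.91 → 457.
PM2.5: row 214.248–301.880 (AQI 201–300). (300−201)·(222.212−214.248)/(301.880−214.248) + 201 = 99·7.964/87.632 + 201 ≈ 210.00 → 210.
CO: row 12.5–15.4 (AQI 151–200). (200−151)·(13.2−12.5)/(15.4−12.5) + 151 = 49·0.7/2.9 + 151 ≈ 162.83 → 163.
O₃: 0.19310 ∈ [0.12996, 0.21230] ↔ index [101, 150].
101 + (0.19310−0.12996)·(150−101)/(0.21230−0.12996) = 101 + 0.06314·49/0.08234 ≈ 138.57, so AQI = 139.
Sub-indices: PM10→68, SO₂→67, NO₂→457, PM2.5→210, CO→163, O₃→139. Overall AQI = max = 457; dominant pollutant is NO₂.

457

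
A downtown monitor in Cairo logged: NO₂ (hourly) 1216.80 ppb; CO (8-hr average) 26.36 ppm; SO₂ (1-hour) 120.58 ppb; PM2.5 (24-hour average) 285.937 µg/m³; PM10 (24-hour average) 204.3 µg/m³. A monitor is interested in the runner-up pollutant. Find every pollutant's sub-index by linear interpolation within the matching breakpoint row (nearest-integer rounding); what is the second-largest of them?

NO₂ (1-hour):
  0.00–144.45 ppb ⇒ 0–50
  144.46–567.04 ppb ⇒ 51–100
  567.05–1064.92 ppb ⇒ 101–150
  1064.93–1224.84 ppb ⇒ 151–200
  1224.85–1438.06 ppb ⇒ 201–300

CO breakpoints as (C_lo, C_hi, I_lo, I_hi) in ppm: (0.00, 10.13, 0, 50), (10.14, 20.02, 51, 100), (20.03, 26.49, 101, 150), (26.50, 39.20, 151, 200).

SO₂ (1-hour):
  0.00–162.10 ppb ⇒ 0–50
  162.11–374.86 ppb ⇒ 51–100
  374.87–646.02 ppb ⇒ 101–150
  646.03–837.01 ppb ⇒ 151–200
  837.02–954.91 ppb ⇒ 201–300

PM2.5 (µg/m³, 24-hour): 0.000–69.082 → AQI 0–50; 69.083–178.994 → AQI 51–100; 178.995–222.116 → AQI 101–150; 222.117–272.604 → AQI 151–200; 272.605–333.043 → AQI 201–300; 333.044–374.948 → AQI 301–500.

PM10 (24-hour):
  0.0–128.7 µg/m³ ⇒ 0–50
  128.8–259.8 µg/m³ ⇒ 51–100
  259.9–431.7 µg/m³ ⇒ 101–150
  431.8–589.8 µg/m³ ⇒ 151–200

198

NO₂: 1216.80 lies in 1064.93–1224.84, so I_lo=151, I_hi=200, C_lo=1064.93, C_hi=1224.84.
(200−151)/(1224.84−1064.93) × (1216.80−1064.93) + 151 = 49/159.91 × 151.87 + 151 ≈ 197.54 → 198.
CO: 26.36 lies in 20.03–26.49, so I_lo=101, I_hi=150, C_lo=20.03, C_hi=26.49.
(150−101)/(26.49−20.03) × (26.36−20.03) + 101 = 49/6.46 × 6.33 + 101 ≈ 149.01 → 149.
SO₂: 120.58 ∈ [0.00, 162.10] ↔ index [0, 50].
0 + (120.58−0.00)·(50−0)/(162.10−0.00) = 0 + 120.58·50/162.10 ≈ 37.19, so AQI = 37.
PM2.5: 285.937 lies in 272.605–333.043, so I_lo=201, I_hi=300, C_lo=272.605, C_hi=333.043.
(300−201)/(333.043−272.605) × (285.937−272.605) + 201 = 99/60.438 × 13.332 + 201 ≈ 222.84 → 223.
PM10: 204.3 lies in 128.8–259.8, so I_lo=51, I_hi=100, C_lo=128.8, C_hi=259.8.
(100−51)/(259.8−128.8) × (204.3−128.8) + 51 = 49/131.0 × 75.5 + 51 ≈ 79.24 → 79.
Sub-indices: NO₂→198, CO→149, SO₂→37, PM2.5→223, PM10→79. Ranked high→low: 223, 198, 149, 79, 37. Second-highest sub-index = 198.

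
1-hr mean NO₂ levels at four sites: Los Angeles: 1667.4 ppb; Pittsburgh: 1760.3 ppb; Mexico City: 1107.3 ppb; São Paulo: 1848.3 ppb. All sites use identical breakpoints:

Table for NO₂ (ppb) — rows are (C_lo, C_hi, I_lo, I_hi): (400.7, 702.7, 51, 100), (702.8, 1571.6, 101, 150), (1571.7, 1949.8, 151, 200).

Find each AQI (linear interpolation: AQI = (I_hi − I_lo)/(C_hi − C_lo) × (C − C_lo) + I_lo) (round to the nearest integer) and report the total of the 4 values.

Los Angeles 1667.4: bracket 1571.7–1949.8 → index 151–200; slope 49/378.1, offset 95.7.
AQI = 151 + 49/378.1·95.7 ≈ 163.40 ⇒ 163.
Pittsburgh: 1760.3 ∈ [1571.7, 1949.8] ↔ index [151, 200].
151 + (1760.3−1571.7)·(200−151)/(1949.8−1571.7) = 151 + 188.6·49/378.1 ≈ 175.44, so AQI = 175.
Mexico City: row 702.8–1571.6 (AQI 101–150). (150−101)·(1107.3−702.8)/(1571.6−702.8) + 101 = 49·404.5/868.8 + 101 ≈ 123.81 → 124.
São Paulo: 1848.3 lies in 1571.7–1949.8, so I_lo=151, I_hi=200, C_lo=1571.7, C_hi=1949.8.
(200−151)/(1949.8−1571.7) × (1848.3−1571.7) + 151 = 49/378.1 × 276.6 + 151 ≈ 186.85 → 187.
AQIs: Los Angeles=163, Pittsburgh=175, Mexico City=124, São Paulo=187. Sum = 163 + 175 + 124 + 187 = 649.

649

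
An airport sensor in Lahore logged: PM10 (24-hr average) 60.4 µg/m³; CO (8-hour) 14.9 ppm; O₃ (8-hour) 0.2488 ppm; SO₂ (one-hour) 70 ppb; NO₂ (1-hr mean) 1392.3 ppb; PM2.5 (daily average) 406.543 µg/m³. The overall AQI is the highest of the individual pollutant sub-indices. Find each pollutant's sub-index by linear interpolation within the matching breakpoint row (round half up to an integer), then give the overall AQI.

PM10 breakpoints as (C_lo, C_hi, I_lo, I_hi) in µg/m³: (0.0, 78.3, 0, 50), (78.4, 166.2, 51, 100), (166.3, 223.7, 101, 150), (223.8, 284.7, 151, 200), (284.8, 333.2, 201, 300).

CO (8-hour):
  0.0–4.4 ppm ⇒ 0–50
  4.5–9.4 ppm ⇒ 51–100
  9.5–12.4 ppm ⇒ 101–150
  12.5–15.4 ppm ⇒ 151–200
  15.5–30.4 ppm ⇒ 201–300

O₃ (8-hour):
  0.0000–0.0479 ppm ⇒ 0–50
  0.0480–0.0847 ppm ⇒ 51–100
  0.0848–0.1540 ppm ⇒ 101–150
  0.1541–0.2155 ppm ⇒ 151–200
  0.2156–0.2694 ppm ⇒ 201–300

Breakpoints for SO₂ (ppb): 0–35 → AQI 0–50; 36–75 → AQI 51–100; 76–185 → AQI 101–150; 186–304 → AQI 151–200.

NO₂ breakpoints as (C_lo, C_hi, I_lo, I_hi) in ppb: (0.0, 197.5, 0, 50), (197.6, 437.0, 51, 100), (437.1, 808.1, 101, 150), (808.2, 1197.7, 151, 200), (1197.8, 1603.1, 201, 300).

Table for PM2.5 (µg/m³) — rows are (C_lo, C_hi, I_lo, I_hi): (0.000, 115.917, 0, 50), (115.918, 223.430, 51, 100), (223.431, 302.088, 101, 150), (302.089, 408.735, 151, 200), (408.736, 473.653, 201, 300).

PM10: 60.4 ∈ [0.0, 78.3] ↔ index [0, 50].
0 + (60.4−0.0)·(50−0)/(78.3−0.0) = 0 + 60.4·50/78.3 ≈ 38.57, so AQI = 39.
CO: 14.9 ∈ [12.5, 15.4] ↔ index [151, 200].
151 + (14.9−12.5)·(200−151)/(15.4−12.5) = 151 + 2.4·49/2.9 ≈ 191.55, so AQI = 192.
O₃: 0.2488 lies in 0.2156–0.2694, so I_lo=201, I_hi=300, C_lo=0.2156, C_hi=0.2694.
(300−201)/(0.2694−0.2156) × (0.2488−0.2156) + 201 = 99/0.0538 × 0.0332 + 201 ≈ 262.09 → 262.
SO₂: row 36–75 (AQI 51–100). (100−51)·(70−36)/(75−36) + 51 = 49·34/39 + 51 ≈ 93.72 → 94.
NO₂: row 1197.8–1603.1 (AQI 201–300). (300−201)·(1392.3−1197.8)/(1603.1−1197.8) + 201 = 99·194.5/405.3 + 201 ≈ 248.51 → 249.
PM2.5: 406.543 lies in 302.089–408.735, so I_lo=151, I_hi=200, C_lo=302.089, C_hi=408.735.
(200−151)/(408.735−302.089) × (406.543−302.089) + 151 = 49/106.646 × 104.454 + 151 ≈ 198.99 → 199.
Sub-indices: PM10→39, CO→192, O₃→262, SO₂→94, NO₂→249, PM2.5→199. Overall AQI = max = 262; dominant pollutant is O₃.
AQI 262: Very Unhealthy.

262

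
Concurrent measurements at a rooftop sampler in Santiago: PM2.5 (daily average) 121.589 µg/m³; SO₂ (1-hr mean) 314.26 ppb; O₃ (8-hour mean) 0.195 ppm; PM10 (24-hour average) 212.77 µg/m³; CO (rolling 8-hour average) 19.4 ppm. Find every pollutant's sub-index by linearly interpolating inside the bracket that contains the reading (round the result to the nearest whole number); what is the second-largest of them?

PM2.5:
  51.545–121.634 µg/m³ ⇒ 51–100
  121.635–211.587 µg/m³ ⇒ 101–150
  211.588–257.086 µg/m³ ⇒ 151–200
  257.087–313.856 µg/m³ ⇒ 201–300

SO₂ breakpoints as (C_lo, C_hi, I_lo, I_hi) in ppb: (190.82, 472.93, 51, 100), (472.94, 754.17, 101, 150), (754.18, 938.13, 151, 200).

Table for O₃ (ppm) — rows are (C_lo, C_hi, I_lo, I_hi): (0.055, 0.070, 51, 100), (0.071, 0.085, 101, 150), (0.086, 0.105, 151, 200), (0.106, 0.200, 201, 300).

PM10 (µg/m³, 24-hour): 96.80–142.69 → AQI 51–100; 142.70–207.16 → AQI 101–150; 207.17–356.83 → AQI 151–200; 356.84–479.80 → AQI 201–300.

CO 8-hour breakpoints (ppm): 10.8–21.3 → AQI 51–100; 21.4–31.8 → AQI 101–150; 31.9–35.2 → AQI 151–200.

PM2.5: 121.589 ∈ [51.545, 121.634] ↔ index [51, 100].
51 + (121.589−51.545)·(100−51)/(121.634−51.545) = 51 + 70.044·49/70.089 ≈ 99.97, so AQI = 100.
SO₂: 314.26 lies in 190.82–472.93, so I_lo=51, I_hi=100, C_lo=190.82, C_hi=472.93.
(100−51)/(472.93−190.82) × (314.26−190.82) + 51 = 49/282.11 × 123.44 + 51 ≈ 72.44 → 72.
O₃: row 0.106–0.200 (AQI 201–300). (300−201)·(0.195−0.106)/(0.200−0.106) + 201 = 99·0.089/0.094 + 201 ≈ 294.73 → 295.
PM10: 212.77 lies in 207.17–356.83, so I_lo=151, I_hi=200, C_lo=207.17, C_hi=356.83.
(200−151)/(356.83−207.17) × (212.77−207.17) + 151 = 49/149.66 × 5.60 + 151 ≈ 152.83 → 153.
CO: 19.4 lies in 10.8–21.3, so I_lo=51, I_hi=100, C_lo=10.8, C_hi=21.3.
(100−51)/(21.3−10.8) × (19.4−10.8) + 51 = 49/10.5 × 8.6 + 51 ≈ 91.13 → 91.
Sub-indices: PM2.5→100, SO₂→72, O₃→295, PM10→153, CO→91. Ranked high→low: 295, 153, 100, 91, 72. Second-highest sub-index = 153.

153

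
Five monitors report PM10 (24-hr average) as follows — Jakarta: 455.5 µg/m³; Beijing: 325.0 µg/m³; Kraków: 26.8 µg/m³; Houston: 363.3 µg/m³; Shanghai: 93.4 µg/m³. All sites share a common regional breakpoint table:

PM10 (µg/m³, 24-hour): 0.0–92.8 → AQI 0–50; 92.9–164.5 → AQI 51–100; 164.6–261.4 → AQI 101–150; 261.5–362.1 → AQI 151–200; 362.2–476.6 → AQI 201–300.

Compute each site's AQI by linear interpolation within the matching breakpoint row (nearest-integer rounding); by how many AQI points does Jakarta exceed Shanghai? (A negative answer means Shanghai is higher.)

Jakarta: 455.5 lies in 362.2–476.6, so I_lo=201, I_hi=300, C_lo=362.2, C_hi=476.6.
(300−201)/(476.6−362.2) × (455.5−362.2) + 201 = 99/114.4 × 93.3 + 201 ≈ 281.74 → 282.
Beijing 325.0: bracket 261.5–362.1 → index 151–200; slope 49/100.6, offset 63.5.
AQI = 151 + 49/100.6·63.5 ≈ 181.93 ⇒ 182.
Kraków: 26.8 ∈ [0.0, 92.8] ↔ index [0, 50].
0 + (26.8−0.0)·(50−0)/(92.8−0.0) = 0 + 26.8·50/92.8 ≈ 14.44, so AQI = 14.
Houston: 363.3 lies in 362.2–476.6, so I_lo=201, I_hi=300, C_lo=362.2, C_hi=476.6.
(300−201)/(476.6−362.2) × (363.3−362.2) + 201 = 99/114.4 × 1.1 + 201 ≈ 201.95 → 202.
Shanghai: 93.4 ∈ [92.9, 164.5] ↔ index [51, 100].
51 + (93.4−92.9)·(100−51)/(164.5−92.9) = 51 + 0.5·49/71.6 ≈ 51.34, so AQI = 51.
AQIs: Jakarta=282, Beijing=182, Kraków=14, Houston=202, Shanghai=51. Jakarta (282) − Shanghai (51) = 231.

231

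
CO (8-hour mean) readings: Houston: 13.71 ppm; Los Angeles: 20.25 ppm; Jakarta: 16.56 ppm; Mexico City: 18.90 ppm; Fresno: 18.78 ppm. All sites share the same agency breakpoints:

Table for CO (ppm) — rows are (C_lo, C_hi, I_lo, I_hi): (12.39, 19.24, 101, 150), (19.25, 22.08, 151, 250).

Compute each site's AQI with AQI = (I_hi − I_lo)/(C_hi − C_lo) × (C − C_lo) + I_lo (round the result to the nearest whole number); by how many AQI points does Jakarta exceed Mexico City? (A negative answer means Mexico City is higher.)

-17

Houston: row 12.39–19.24 (AQI 101–150). (150−101)·(13.71−12.39)/(19.24−12.39) + 101 = 49·1.32/6.85 + 101 ≈ 110.44 → 110.
Los Angeles: row 19.25–22.08 (AQI 151–250). (250−151)·(20.25−19.25)/(22.08−19.25) + 151 = 99·1.00/2.83 + 151 ≈ 185.98 → 186.
Jakarta 16.56: bracket 12.39–19.24 → index 101–150; slope 49/6.85, offset 4.17.
AQI = 101 + 49/6.85·4.17 ≈ 130.83 ⇒ 131.
Mexico City: 18.90 lies in 12.39–19.24, so I_lo=101, I_hi=150, C_lo=12.39, C_hi=19.24.
(150−101)/(19.24−12.39) × (18.90−12.39) + 101 = 49/6.85 × 6.51 + 101 ≈ 147.57 → 148.
Fresno: row 12.39–19.24 (AQI 101–150). (150−101)·(18.78−12.39)/(19.24−12.39) + 101 = 49·6.39/6.85 + 101 ≈ 146.71 → 147.
AQIs: Houston=110, Los Angeles=186, Jakarta=131, Mexico City=148, Fresno=147. Jakarta (131) − Mexico City (148) = -17.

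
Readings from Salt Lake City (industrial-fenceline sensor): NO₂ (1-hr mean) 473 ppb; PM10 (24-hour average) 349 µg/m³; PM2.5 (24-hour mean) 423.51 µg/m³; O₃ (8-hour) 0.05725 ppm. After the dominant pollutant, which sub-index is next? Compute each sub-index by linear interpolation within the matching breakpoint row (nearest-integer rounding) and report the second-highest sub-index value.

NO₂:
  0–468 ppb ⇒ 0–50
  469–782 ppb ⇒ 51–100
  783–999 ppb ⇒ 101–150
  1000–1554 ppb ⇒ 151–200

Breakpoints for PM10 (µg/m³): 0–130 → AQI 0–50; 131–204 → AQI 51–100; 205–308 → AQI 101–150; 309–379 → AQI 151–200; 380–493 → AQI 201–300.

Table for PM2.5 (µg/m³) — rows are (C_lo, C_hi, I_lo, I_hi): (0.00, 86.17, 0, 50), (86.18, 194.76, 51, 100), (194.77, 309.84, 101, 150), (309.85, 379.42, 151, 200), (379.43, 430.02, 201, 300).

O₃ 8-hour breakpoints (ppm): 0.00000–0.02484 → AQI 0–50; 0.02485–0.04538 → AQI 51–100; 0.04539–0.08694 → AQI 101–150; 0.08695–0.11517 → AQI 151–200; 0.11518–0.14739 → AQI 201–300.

179

NO₂ 473: bracket 469–782 → index 51–100; slope 49/313, offset 4.
AQI = 51 + 49/313·4 ≈ 51.63 ⇒ 52.
PM10: 349 lies in 309–379, so I_lo=151, I_hi=200, C_lo=309, C_hi=379.
(200−151)/(379−309) × (349−309) + 151 = 49/70 × 40 + 151 ≈ 179.00 → 179.
PM2.5: 423.51 lies in 379.43–430.02, so I_lo=201, I_hi=300, C_lo=379.43, C_hi=430.02.
(300−201)/(430.02−379.43) × (423.51−379.43) + 201 = 99/50.59 × 44.08 + 201 ≈ 287.26 → 287.
O₃: 0.05725 lies in 0.04539–0.08694, so I_lo=101, I_hi=150, C_lo=0.04539, C_hi=0.08694.
(150−101)/(0.08694−0.04539) × (0.05725−0.04539) + 101 = 49/0.04155 × 0.01186 + 101 ≈ 114.99 → 115.
Sub-indices: NO₂→52, PM10→179, PM2.5→287, O₃→115. Ranked high→low: 287, 179, 115, 52. Second-highest sub-index = 179.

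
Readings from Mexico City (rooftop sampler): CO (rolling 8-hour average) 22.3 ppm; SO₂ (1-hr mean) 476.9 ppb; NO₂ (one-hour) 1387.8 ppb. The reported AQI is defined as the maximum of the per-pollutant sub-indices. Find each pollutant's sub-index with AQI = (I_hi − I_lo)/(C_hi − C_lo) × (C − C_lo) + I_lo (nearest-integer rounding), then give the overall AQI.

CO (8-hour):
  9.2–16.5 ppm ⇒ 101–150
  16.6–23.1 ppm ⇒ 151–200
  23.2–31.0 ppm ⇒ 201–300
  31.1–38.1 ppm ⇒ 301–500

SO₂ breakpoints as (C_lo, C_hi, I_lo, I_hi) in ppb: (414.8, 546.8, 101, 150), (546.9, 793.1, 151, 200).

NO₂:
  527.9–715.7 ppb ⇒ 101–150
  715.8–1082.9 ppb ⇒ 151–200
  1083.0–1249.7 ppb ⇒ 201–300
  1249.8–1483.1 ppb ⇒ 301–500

419

CO: row 16.6–23.1 (AQI 151–200). (200−151)·(22.3−16.6)/(23.1−16.6) + 151 = 49·5.7/6.5 + 151 ≈ 193.97 → 194.
SO₂: 476.9 lies in 414.8–546.8, so I_lo=101, I_hi=150, C_lo=414.8, C_hi=546.8.
(150−101)/(546.8−414.8) × (476.9−414.8) + 101 = 49/132.0 × 62.1 + 101 ≈ 124.05 → 124.
NO₂: 1387.8 lies in 1249.8–1483.1, so I_lo=301, I_hi=500, C_lo=1249.8, C_hi=1483.1.
(500−301)/(1483.1−1249.8) × (1387.8−1249.8) + 301 = 199/233.3 × 138.0 + 301 ≈ 418.71 → 419.
Sub-indices: CO→194, SO₂→124, NO₂→419. Overall AQI = max = 419; dominant pollutant is NO₂.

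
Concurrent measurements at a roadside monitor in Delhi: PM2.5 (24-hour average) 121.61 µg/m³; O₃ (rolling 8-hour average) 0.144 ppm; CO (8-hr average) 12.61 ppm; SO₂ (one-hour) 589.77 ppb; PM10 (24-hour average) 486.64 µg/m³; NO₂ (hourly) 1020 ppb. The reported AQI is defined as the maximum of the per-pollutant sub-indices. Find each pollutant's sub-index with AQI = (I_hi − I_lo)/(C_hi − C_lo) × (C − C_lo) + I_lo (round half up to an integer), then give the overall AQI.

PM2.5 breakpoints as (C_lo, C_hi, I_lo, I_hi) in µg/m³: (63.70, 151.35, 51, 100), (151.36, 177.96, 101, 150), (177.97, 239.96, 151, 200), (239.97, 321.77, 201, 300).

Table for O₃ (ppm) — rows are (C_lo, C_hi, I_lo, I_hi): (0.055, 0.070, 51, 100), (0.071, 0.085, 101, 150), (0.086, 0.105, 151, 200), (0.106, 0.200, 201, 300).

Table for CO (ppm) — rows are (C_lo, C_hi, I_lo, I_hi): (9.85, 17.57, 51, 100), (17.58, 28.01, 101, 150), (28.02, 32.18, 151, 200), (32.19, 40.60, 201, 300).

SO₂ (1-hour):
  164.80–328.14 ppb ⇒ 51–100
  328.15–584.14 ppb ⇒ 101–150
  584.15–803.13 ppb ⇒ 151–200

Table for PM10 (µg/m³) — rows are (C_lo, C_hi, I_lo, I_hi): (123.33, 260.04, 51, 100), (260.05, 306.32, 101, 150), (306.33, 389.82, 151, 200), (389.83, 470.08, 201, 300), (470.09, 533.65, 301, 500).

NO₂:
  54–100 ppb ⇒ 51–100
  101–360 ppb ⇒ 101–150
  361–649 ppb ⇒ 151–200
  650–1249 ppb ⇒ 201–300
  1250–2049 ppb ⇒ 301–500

353

PM2.5: row 63.70–151.35 (AQI 51–100). (100−51)·(121.61−63.70)/(151.35−63.70) + 51 = 49·57.91/87.65 + 51 ≈ 83.37 → 83.
O₃: row 0.106–0.200 (AQI 201–300). (300−201)·(0.144−0.106)/(0.200−0.106) + 201 = 99·0.038/0.094 + 201 ≈ 241.02 → 241.
CO: row 9.85–17.57 (AQI 51–100). (100−51)·(12.61−9.85)/(17.57−9.85) + 51 = 49·2.76/7.72 + 51 ≈ 68.52 → 69.
SO₂: 589.77 ∈ [584.15, 803.13] ↔ index [151, 200].
151 + (589.77−584.15)·(200−151)/(803.13−584.15) = 151 + 5.62·49/218.98 ≈ 152.26, so AQI = 152.
PM10: 486.64 ∈ [470.09, 533.65] ↔ index [301, 500].
301 + (486.64−470.09)·(500−301)/(533.65−470.09) = 301 + 16.55·199/63.56 ≈ 352.82, so AQI = 353.
NO₂: row 650–1249 (AQI 201–300). (300−201)·(1020−650)/(1249−650) + 201 = 99·370/599 + 201 ≈ 262.15 → 262.
Sub-indices: PM2.5→83, O₃→241, CO→69, SO₂→152, PM10→353, NO₂→262. Overall AQI = max = 353; dominant pollutant is PM10.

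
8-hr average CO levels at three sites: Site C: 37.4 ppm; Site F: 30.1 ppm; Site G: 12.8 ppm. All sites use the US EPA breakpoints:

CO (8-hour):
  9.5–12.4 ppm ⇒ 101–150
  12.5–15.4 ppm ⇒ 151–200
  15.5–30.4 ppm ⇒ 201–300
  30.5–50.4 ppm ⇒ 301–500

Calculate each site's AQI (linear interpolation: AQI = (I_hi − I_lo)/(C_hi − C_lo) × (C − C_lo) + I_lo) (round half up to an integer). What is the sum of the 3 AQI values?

824

Site C: 37.4 ∈ [30.5, 50.4] ↔ index [301, 500].
301 + (37.4−30.5)·(500−301)/(50.4−30.5) = 301 + 6.9·199/19.9 ≈ 370.00, so AQI = 370.
Site F 30.1: bracket 15.5–30.4 → index 201–300; slope 99/14.9, offset 14.6.
AQI = 201 + 99/14.9·14.6 ≈ 298.01 ⇒ 298.
Site G 12.8: bracket 12.5–15.4 → index 151–200; slope 49/2.9, offset 0.3.
AQI = 151 + 49/2.9·0.3 ≈ 156.07 ⇒ 156.
AQIs: Site C=370, Site F=298, Site G=156. Sum = 370 + 298 + 156 = 824.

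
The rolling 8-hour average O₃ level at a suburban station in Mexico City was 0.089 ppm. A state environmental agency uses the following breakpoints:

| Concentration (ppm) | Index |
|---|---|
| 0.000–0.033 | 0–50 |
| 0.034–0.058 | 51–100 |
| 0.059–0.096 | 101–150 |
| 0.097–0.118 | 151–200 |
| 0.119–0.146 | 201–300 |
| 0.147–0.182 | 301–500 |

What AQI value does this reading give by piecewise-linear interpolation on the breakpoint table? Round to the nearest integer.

O₃ 0.089: bracket 0.059–0.096 → index 101–150; slope 49/0.037, offset 0.030.
AQI = 101 + 49/0.037·0.030 ≈ 140.73 ⇒ 141.

141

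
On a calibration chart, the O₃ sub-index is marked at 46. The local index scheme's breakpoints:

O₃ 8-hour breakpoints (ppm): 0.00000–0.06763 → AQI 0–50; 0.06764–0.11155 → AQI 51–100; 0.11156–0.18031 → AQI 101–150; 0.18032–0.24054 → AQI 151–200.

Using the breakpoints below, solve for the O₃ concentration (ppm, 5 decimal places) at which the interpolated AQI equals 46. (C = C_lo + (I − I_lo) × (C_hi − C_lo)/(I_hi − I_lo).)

0.06222

AQI 46 lies in the 0–50 band, which corresponds to 0.00000–0.06763 ppm.
C = 0.00000 + (46−0)×(0.06763−0.00000)/(50−0) = 0.00000 + 46×0.06763/50 ≈ 0.0622196 ppm → 0.06222 ppm to 5 dp.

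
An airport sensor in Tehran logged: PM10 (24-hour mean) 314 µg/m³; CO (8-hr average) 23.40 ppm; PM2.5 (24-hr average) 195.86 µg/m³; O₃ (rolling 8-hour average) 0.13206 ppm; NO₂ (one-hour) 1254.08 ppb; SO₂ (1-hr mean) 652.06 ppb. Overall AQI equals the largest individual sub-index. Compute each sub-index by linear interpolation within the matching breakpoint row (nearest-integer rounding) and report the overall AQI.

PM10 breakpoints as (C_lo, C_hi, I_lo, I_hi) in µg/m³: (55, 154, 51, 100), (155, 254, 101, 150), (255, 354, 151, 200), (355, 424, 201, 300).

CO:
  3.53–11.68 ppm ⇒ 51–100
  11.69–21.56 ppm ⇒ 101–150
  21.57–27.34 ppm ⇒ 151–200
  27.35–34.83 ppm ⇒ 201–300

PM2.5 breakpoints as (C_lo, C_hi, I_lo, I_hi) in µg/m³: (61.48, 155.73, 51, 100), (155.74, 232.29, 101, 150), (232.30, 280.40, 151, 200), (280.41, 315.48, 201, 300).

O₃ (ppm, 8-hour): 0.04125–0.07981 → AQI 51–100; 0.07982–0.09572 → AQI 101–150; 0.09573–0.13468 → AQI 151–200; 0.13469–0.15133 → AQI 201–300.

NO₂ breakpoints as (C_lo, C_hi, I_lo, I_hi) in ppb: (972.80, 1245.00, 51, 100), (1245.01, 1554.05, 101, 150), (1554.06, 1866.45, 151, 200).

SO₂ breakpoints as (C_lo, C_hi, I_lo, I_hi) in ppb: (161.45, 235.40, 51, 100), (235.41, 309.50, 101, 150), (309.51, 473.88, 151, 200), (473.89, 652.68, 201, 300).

PM10 314: bracket 255–354 → index 151–200; slope 49/99, offset 59.
AQI = 151 + 49/99·59 ≈ 180.20 ⇒ 180.
CO 23.40: bracket 21.57–27.34 → index 151–200; slope 49/5.77, offset 1.83.
AQI = 151 + 49/5.77·1.83 ≈ 166.54 ⇒ 167.
PM2.5: 195.86 ∈ [155.74, 232.29] ↔ index [101, 150].
101 + (195.86−155.74)·(150−101)/(232.29−155.74) = 101 + 40.12·49/76.55 ≈ 126.68, so AQI = 127.
O₃ 0.13206: bracket 0.09573–0.13468 → index 151–200; slope 49/0.03895, offset 0.03633.
AQI = 151 + 49/0.03895·0.03633 ≈ 196.70 ⇒ 197.
NO₂: row 1245.01–1554.05 (AQI 101–150). (150−101)·(1254.08−1245.01)/(1554.05−1245.01) + 101 = 49·9.07/309.04 + 101 ≈ 102.44 → 102.
SO₂: 652.06 ∈ [473.89, 652.68] ↔ index [201, 300].
201 + (652.06−473.89)·(300−201)/(652.68−473.89) = 201 + 178.17·99/178.79 ≈ 299.66, so AQI = 300.
Sub-indices: PM10→180, CO→167, PM2.5→127, O₃→197, NO₂→102, SO₂→300. Overall AQI = max = 300; dominant pollutant is SO₂.
AQI 300: Very Unhealthy.

300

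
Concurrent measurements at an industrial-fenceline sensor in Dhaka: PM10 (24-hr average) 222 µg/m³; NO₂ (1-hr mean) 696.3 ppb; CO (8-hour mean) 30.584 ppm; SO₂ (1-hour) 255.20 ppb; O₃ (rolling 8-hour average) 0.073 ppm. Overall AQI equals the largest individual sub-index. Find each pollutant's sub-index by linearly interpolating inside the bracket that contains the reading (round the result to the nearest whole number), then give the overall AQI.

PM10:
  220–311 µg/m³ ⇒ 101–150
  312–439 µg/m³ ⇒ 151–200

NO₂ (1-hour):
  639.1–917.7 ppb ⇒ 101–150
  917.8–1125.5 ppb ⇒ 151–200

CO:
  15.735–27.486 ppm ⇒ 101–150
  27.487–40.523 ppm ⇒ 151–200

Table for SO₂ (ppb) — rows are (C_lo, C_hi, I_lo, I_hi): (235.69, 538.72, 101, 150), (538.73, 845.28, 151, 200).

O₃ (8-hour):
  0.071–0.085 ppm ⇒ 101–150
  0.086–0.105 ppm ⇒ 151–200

PM10: 222 lies in 220–311, so I_lo=101, I_hi=150, C_lo=220, C_hi=311.
(150−101)/(311−220) × (222−220) + 101 = 49/91 × 2 + 101 ≈ 102.08 → 102.
NO₂: 696.3 lies in 639.1–917.7, so I_lo=101, I_hi=150, C_lo=639.1, C_hi=917.7.
(150−101)/(917.7−639.1) × (696.3−639.1) + 101 = 49/278.6 × 57.2 + 101 ≈ 111.06 → 111.
CO: row 27.487–40.523 (AQI 151–200). (200−151)·(30.584−27.487)/(40.523−27.487) + 151 = 49·3.097/13.036 + 151 ≈ 162.64 → 163.
SO₂: 255.20 lies in 235.69–538.72, so I_lo=101, I_hi=150, C_lo=235.69, C_hi=538.72.
(150−101)/(538.72−235.69) × (255.20−235.69) + 101 = 49/303.03 × 19.51 + 101 ≈ 104.15 → 104.
O₃: 0.073 lies in 0.071–0.085, so I_lo=101, I_hi=150, C_lo=0.071, C_hi=0.085.
(150−101)/(0.085−0.071) × (0.073−0.071) + 101 = 49/0.014 × 0.002 + 101 ≈ 108.00 → 108.
Sub-indices: PM10→102, NO₂→111, CO→163, SO₂→104, O₃→108. Overall AQI = max = 163; dominant pollutant is CO.

163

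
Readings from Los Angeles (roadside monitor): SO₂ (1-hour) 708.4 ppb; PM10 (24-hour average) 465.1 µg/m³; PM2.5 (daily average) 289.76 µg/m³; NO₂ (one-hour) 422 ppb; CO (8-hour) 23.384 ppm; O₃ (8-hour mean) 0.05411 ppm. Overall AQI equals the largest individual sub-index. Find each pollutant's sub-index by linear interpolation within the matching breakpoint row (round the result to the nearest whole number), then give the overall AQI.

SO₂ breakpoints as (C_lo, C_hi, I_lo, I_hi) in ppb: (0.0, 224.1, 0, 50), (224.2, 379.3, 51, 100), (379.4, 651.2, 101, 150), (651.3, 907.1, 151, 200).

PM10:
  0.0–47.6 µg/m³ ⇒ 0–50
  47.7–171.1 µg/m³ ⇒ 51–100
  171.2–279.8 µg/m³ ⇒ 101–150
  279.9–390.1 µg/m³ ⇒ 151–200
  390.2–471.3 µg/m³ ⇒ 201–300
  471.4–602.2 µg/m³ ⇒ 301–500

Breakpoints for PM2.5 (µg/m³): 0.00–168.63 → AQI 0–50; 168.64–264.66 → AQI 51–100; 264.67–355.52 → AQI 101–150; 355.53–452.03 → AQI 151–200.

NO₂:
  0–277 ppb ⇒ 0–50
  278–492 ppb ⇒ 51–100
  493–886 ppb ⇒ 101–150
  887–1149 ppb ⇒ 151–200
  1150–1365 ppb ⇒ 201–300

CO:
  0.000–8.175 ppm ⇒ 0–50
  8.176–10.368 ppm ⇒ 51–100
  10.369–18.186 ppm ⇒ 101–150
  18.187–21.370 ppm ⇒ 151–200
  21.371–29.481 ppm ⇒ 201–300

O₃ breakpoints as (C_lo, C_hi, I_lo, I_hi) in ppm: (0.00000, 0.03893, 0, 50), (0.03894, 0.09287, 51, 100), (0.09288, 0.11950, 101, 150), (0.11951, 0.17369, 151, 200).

292

SO₂: 708.4 lies in 651.3–907.1, so I_lo=151, I_hi=200, C_lo=651.3, C_hi=907.1.
(200−151)/(907.1−651.3) × (708.4−651.3) + 151 = 49/255.8 × 57.1 + 151 ≈ 161.94 → 162.
PM10: 465.1 ∈ [390.2, 471.3] ↔ index [201, 300].
201 + (465.1−390.2)·(300−201)/(471.3−390.2) = 201 + 74.9·99/81.1 ≈ 292.43, so AQI = 292.
PM2.5: 289.76 lies in 264.67–355.52, so I_lo=101, I_hi=150, C_lo=264.67, C_hi=355.52.
(150−101)/(355.52−264.67) × (289.76−264.67) + 101 = 49/90.85 × 25.09 + 101 ≈ 114.53 → 115.
NO₂: 422 lies in 278–492, so I_lo=51, I_hi=100, C_lo=278, C_hi=492.
(100−51)/(492−278) × (422−278) + 51 = 49/214 × 144 + 51 ≈ 83.97 → 84.
CO: 23.384 lies in 21.371–29.481, so I_lo=201, I_hi=300, C_lo=21.371, C_hi=29.481.
(300−201)/(29.481−21.371) × (23.384−21.371) + 201 = 99/8.110 × 2.013 + 201 ≈ 225.57 → 226.
O₃: 0.05411 ∈ [0.03894, 0.09287] ↔ index [51, 100].
51 + (0.05411−0.03894)·(100−51)/(0.09287−0.03894) = 51 + 0.01517·49/0.05393 ≈ 64.78, so AQI = 65.
Sub-indices: SO₂→162, PM10→292, PM2.5→115, NO₂→84, CO→226, O₃→65. Overall AQI = max = 292; dominant pollutant is PM10.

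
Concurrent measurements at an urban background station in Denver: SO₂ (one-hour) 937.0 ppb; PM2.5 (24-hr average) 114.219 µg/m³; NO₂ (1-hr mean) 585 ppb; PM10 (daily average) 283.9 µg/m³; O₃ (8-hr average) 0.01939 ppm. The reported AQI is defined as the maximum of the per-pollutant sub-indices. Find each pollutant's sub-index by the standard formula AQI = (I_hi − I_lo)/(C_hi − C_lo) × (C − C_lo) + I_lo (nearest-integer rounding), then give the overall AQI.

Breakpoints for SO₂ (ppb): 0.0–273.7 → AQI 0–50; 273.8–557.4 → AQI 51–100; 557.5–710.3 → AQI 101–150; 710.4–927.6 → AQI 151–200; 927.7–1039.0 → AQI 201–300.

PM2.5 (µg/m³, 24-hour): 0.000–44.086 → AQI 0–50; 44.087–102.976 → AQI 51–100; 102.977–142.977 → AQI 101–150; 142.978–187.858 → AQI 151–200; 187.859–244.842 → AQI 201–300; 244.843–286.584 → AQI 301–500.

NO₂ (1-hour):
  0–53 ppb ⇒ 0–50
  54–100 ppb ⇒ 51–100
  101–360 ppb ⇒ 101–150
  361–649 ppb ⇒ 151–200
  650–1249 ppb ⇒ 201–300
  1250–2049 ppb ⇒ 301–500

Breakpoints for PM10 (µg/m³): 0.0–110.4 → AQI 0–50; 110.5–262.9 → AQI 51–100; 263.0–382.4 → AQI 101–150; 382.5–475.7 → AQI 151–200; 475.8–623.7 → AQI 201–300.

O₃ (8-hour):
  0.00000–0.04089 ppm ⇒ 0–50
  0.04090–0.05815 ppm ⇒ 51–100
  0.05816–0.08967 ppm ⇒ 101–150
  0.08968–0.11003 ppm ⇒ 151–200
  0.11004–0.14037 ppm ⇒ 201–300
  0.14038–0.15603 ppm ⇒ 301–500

SO₂: 937.0 ∈ [927.7, 1039.0] ↔ index [201, 300].
201 + (937.0−927.7)·(300−201)/(1039.0−927.7) = 201 + 9.3·99/111.3 ≈ 209.27, so AQI = 209.
PM2.5: 114.219 ∈ [102.977, 142.977] ↔ index [101, 150].
101 + (114.219−102.977)·(150−101)/(142.977−102.977) = 101 + 11.242·49/40.000 ≈ 114.77, so AQI = 115.
NO₂: 585 ∈ [361, 649] ↔ index [151, 200].
151 + (585−361)·(200−151)/(649−361) = 151 + 224·49/288 ≈ 189.11, so AQI = 189.
PM10: 283.9 lies in 263.0–382.4, so I_lo=101, I_hi=150, C_lo=263.0, C_hi=382.4.
(150−101)/(382.4−263.0) × (283.9−263.0) + 101 = 49/119.4 × 20.9 + 101 ≈ 109.58 → 110.
O₃ 0.01939: bracket 0.00000–0.04089 → index 0–50; slope 50/0.04089, offset 0.01939.
AQI = 0 + 50/0.04089·0.01939 ≈ 23.71 ⇒ 24.
Sub-indices: SO₂→209, PM2.5→115, NO₂→189, PM10→110, O₃→24. Overall AQI = max = 209; dominant pollutant is SO₂.

209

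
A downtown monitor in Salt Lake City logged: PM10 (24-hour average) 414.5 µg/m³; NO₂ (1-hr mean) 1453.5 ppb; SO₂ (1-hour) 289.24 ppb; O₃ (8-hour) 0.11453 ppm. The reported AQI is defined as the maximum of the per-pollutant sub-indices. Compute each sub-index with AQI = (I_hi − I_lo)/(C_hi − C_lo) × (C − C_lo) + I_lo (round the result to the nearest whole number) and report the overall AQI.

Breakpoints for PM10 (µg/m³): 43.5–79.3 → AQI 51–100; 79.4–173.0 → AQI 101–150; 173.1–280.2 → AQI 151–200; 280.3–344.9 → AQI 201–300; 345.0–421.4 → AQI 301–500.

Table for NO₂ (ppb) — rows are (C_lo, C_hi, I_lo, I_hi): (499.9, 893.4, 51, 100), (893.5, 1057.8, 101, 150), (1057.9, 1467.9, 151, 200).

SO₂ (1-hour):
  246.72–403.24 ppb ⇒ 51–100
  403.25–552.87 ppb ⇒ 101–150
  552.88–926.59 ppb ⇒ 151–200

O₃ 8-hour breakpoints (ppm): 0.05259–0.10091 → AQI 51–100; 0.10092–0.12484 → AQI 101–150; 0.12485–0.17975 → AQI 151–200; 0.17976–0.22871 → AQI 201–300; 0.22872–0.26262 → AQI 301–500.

PM10: 414.5 ∈ [345.0, 421.4] ↔ index [301, 500].
301 + (414.5−345.0)·(500−301)/(421.4−345.0) = 301 + 69.5·199/76.4 ≈ 482.03, so AQI = 482.
NO₂ 1453.5: bracket 1057.9–1467.9 → index 151–200; slope 49/410.0, offset 395.6.
AQI = 151 + 49/410.0·395.6 ≈ 198.28 ⇒ 198.
SO₂: 289.24 lies in 246.72–403.24, so I_lo=51, I_hi=100, C_lo=246.72, C_hi=403.24.
(100−51)/(403.24−246.72) × (289.24−246.72) + 51 = 49/156.52 × 42.52 + 51 ≈ 64.31 → 64.
O₃: row 0.10092–0.12484 (AQI 101–150). (150−101)·(0.11453−0.10092)/(0.12484−0.10092) + 101 = 49·0.01361/0.02392 + 101 ≈ 128.88 → 129.
Sub-indices: PM10→482, NO₂→198, SO₂→64, O₃→129. Overall AQI = max = 482; dominant pollutant is PM10.
AQI 482: Hazardous.

482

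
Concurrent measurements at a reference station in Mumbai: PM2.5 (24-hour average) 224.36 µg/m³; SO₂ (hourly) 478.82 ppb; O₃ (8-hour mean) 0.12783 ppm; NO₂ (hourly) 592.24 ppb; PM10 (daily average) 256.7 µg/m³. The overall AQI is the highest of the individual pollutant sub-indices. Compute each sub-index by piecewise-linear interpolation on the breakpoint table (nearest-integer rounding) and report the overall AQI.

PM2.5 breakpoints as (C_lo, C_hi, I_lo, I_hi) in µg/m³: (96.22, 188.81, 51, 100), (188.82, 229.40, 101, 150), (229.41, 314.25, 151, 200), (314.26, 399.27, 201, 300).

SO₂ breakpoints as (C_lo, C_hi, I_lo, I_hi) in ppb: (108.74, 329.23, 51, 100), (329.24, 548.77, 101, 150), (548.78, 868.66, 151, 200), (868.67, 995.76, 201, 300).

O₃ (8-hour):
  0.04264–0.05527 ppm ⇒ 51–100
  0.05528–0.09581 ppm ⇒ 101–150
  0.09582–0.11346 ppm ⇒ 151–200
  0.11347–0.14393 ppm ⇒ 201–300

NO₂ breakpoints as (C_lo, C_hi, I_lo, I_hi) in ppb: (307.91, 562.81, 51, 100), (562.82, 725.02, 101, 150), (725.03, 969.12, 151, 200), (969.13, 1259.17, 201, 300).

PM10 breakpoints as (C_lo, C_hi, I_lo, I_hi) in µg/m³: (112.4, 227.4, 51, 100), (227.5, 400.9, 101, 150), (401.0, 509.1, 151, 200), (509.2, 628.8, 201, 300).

248

PM2.5: row 188.82–229.40 (AQI 101–150). (150−101)·(224.36−188.82)/(229.40−188.82) + 101 = 49·35.54/40.58 + 101 ≈ 143.91 → 144.
SO₂: 478.82 lies in 329.24–548.77, so I_lo=101, I_hi=150, C_lo=329.24, C_hi=548.77.
(150−101)/(548.77−329.24) × (478.82−329.24) + 101 = 49/219.53 × 149.58 + 101 ≈ 134.39 → 134.
O₃: row 0.11347–0.14393 (AQI 201–300). (300−201)·(0.12783−0.11347)/(0.14393−0.11347) + 201 = 99·0.01436/0.03046 + 201 ≈ 247.67 → 248.
NO₂ 592.24: bracket 562.82–725.02 → index 101–150; slope 49/162.20, offset 29.42.
AQI = 101 + 49/162.20·29.42 ≈ 109.89 ⇒ 110.
PM10: 256.7 lies in 227.5–400.9, so I_lo=101, I_hi=150, C_lo=227.5, C_hi=400.9.
(150−101)/(400.9−227.5) × (256.7−227.5) + 101 = 49/173.4 × 29.2 + 101 ≈ 109.25 → 109.
Sub-indices: PM2.5→144, SO₂→134, O₃→248, NO₂→110, PM10→109. Overall AQI = max = 248; dominant pollutant is O₃.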